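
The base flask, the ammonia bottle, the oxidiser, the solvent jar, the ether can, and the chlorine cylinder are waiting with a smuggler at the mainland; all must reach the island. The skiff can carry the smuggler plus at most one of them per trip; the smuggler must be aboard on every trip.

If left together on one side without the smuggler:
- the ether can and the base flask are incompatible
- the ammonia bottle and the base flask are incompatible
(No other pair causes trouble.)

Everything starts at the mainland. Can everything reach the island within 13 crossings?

Yes

Yes — this plan uses 13 crossings (≤ 13):
1. Smuggler goes to the island with the base flask.  [the mainland: the ammonia bottle, the chlorine cylinder, the ether can, the oxidiser, the solvent jar | the island: the base flask]
2. Smuggler goes back to the mainland alone.  [the mainland: the ammonia bottle, the chlorine cylinder, the ether can, the oxidiser, the solvent jar | the island: the base flask]
3. Smuggler goes to the island with the ammonia bottle.  [the mainland: the chlorine cylinder, the ether can, the oxidiser, the solvent jar | the island: the ammonia bottle, the base flask]
4. Smuggler goes back to the mainland with the base flask.  [the mainland: the base flask, the chlorine cylinder, the ether can, the oxidiser, the solvent jar | the island: the ammonia bottle]
5. Smuggler goes to the island with the ether can.  [the mainland: the base flask, the chlorine cylinder, the oxidiser, the solvent jar | the island: the ammonia bottle, the ether can]
6. Smuggler goes back to the mainland alone.  [the mainland: the base flask, the chlorine cylinder, the oxidiser, the solvent jar | the island: the ammonia bottle, the ether can]
7. Smuggler goes to the island with the oxidiser.  [the mainland: the base flask, the chlorine cylinder, the solvent jar | the island: the ammonia bottle, the ether can, the oxidiser]
8. Smuggler goes back to the mainland alone.  [the mainland: the base flask, the chlorine cylinder, the solvent jar | the island: the ammonia bottle, the ether can, the oxidiser]
9. Smuggler goes to the island with the solvent jar.  [the mainland: the base flask, the chlorine cylinder | the island: the ammonia bottle, the ether can, the oxidiser, the solvent jar]
10. Smuggler goes back to the mainland alone.  [the mainland: the base flask, the chlorine cylinder | the island: the ammonia bottle, the ether can, the oxidiser, the solvent jar]
11. Smuggler goes to the island with the chlorine cylinder.  [the mainland: the base flask | the island: the ammonia bottle, the chlorine cylinder, the ether can, the oxidiser, the solvent jar]
12. Smuggler goes back to the mainland alone.  [the mainland: the base flask | the island: the ammonia bottle, the chlorine cylinder, the ether can, the oxidiser, the solvent jar]
13. Smuggler goes to the island with the base flask.  [the mainland: — | the island: the ammonia bottle, the base flask, the chlorine cylinder, the ether can, the oxidiser, the solvent jar]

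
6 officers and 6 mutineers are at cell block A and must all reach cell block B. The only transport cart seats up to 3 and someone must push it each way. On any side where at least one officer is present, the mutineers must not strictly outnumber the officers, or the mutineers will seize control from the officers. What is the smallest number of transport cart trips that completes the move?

impossible

Following every safe sequence of crossings from the start, the most of the 12 that can be at cell block B as the transport cart arrives there on crossings 1, 3, 5 is 3, 5, 6 respectively; the best ever achieved is 6 of 12.
From crossing 7 on, no configuration arises that was not already reachable earlier: only 17 distinct safe configurations (who is on which side, and where the transport cart is) can ever be reached, none of them has everyone across, and every continuation just revisits them. They are: 0 officers + 0 mutineers across (transport cart back at the start); 0 officers + 1 mutineer across (transport cart there); 0 officers + 1 mutineer across (transport cart back at the start); 0 officers + 2 mutineers across (transport cart there); 0 officers + 2 mutineers across (transport cart back at the start); 0 officers + 3 mutineers across (transport cart there); 0 officers + 3 mutineers across (transport cart back at the start); 0 officers + 4 mutineers across (transport cart there); 0 officers + 4 mutineers across (transport cart back at the start); 0 officers + 5 mutineers across (transport cart there); 0 officers + 5 mutineers across (transport cart back at the start); 0 officers + 6 mutineers across (transport cart there); 1 officer + 1 mutineer across (transport cart there); 1 officer + 1 mutineer across (transport cart back at the start); 2 officers + 2 mutineers across (transport cart there); 2 officers + 2 mutineers across (transport cart back at the start); 3 officers + 3 mutineers across (transport cart there). So no valid plan exists.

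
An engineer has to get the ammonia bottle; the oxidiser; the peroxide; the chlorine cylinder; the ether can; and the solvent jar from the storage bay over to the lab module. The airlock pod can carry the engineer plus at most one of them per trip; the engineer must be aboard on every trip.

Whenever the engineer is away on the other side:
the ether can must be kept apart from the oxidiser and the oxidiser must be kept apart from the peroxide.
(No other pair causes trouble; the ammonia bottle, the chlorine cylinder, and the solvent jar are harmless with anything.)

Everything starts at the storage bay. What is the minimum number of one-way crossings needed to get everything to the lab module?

Counting alone: the engineer can take at most 1 across per trip to the lab module, so moving all 6 needs at least 6 loaded trips out, with a return between consecutive ones — at least 11 crossings.
The safety rule pushes this higher. Following every safe sequence of crossings, the most of the 6 that can be at the lab module as the airlock pod arrives there on crossing 11 is 5 — never all 6.
So no plan with fewer than 13 crossings exists, and this one achieves 13:
1. Engineer goes to the lab module with the oxidiser.  [the storage bay: the ammonia bottle, the chlorine cylinder, the ether can, the peroxide, the solvent jar | the lab module: the oxidiser]
2. Engineer goes back to the storage bay alone.  [the storage bay: the ammonia bottle, the chlorine cylinder, the ether can, the peroxide, the solvent jar | the lab module: the oxidiser]
3. Engineer goes to the lab module with the ammonia bottle.  [the storage bay: the chlorine cylinder, the ether can, the peroxide, the solvent jar | the lab module: the ammonia bottle, the oxidiser]
4. Engineer goes back to the storage bay alone.  [the storage bay: the chlorine cylinder, the ether can, the peroxide, the solvent jar | the lab module: the ammonia bottle, the oxidiser]
5. Engineer goes to the lab module with the peroxide.  [the storage bay: the chlorine cylinder, the ether can, the solvent jar | the lab module: the ammonia bottle, the oxidiser, the peroxide]
6. Engineer goes back to the storage bay with the oxidiser.  [the storage bay: the chlorine cylinder, the ether can, the oxidiser, the solvent jar | the lab module: the ammonia bottle, the peroxide]
7. Engineer goes to the lab module with the ether can.  [the storage bay: the chlorine cylinder, the oxidiser, the solvent jar | the lab module: the ammonia bottle, the ether can, the peroxide]
8. Engineer goes back to the storage bay alone.  [the storage bay: the chlorine cylinder, the oxidiser, the solvent jar | the lab module: the ammonia bottle, the ether can, the peroxide]
9. Engineer goes to the lab module with the chlorine cylinder.  [the storage bay: the oxidiser, the solvent jar | the lab module: the ammonia bottle, the chlorine cylinder, the ether can, the peroxide]
10. Engineer goes back to the storage bay alone.  [the storage bay: the oxidiser, the solvent jar | the lab module: the ammonia bottle, the chlorine cylinder, the ether can, the peroxide]
11. Engineer goes to the lab module with the solvent jar.  [the storage bay: the oxidiser | the lab module: the ammonia bottle, the chlorine cylinder, the ether can, the peroxide, the solvent jar]
12. Engineer goes back to the storage bay alone.  [the storage bay: the oxidiser | the lab module: the ammonia bottle, the chlorine cylinder, the ether can, the peroxide, the solvent jar]
13. Engineer goes to the lab module with the oxidiser.  [the storage bay: — | the lab module: the ammonia bottle, the chlorine cylinder, the ether can, the oxidiser, the peroxide, the solvent jar]

13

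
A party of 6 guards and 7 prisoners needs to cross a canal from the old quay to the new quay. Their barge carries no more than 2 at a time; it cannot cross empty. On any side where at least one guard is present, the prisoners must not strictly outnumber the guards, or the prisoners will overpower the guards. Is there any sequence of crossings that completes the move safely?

The prisoners already outnumber the guards at the old quay before anyone moves, so the starting position itself is disallowed.

No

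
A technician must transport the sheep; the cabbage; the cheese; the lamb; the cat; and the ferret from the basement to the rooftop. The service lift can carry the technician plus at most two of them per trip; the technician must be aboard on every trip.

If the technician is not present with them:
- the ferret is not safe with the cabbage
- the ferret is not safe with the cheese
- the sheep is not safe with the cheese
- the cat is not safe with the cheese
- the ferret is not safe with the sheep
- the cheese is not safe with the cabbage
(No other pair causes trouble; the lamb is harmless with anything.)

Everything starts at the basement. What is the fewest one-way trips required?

9

Counting alone: the technician can take at most 2 across per trip to the rooftop, so moving all 6 needs at least 3 loaded trips out, with a return between consecutive ones — at least 5 crossings.
The safety rule pushes this higher. Following every safe sequence of crossings, the most of the 6 that can be at the rooftop as the service lift arrives there on crossings 5, 7 is 4, 5 respectively — never all 6.
So no plan with fewer than 9 crossings exists, and this one achieves 9:
1. Technician goes to the rooftop with the cheese and the ferret.  [the basement: the cabbage, the cat, the lamb, the sheep | the rooftop: the cheese, the ferret]
2. Technician goes back to the basement with the cheese.  [the basement: the cabbage, the cat, the cheese, the lamb, the sheep | the rooftop: the ferret]
3. Technician goes to the rooftop with the cheese and the lamb.  [the basement: the cabbage, the cat, the sheep | the rooftop: the cheese, the ferret, the lamb]
4. Technician goes back to the basement with the cheese.  [the basement: the cabbage, the cat, the cheese, the sheep | the rooftop: the ferret, the lamb]
5. Technician goes to the rooftop with the cat and the cheese.  [the basement: the cabbage, the sheep | the rooftop: the cat, the cheese, the ferret, the lamb]
6. Technician goes back to the basement with the cheese.  [the basement: the cabbage, the cheese, the sheep | the rooftop: the cat, the ferret, the lamb]
7. Technician goes to the rooftop with the cabbage and the sheep.  [the basement: the cheese | the rooftop: the cabbage, the cat, the ferret, the lamb, the sheep]
8. Technician goes back to the basement with the ferret.  [the basement: the cheese, the ferret | the rooftop: the cabbage, the cat, the lamb, the sheep]
9. Technician goes to the rooftop with the cheese and the ferret.  [the basement: — | the rooftop: the cabbage, the cat, the cheese, the ferret, the lamb, the sheep]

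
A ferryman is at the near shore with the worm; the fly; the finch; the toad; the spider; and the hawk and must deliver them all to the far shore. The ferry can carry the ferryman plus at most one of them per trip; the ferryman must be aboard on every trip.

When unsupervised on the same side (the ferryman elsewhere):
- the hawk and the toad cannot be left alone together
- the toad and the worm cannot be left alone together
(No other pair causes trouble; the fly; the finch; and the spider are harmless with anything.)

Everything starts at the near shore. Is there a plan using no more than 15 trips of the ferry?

Yes — this plan uses 13 crossings (≤ 15):
1. Ferryman goes to the far shore with the toad.
2. Ferryman goes back to the near shore alone.
3. Ferryman goes to the far shore with the worm.
4. Ferryman goes back to the near shore with the toad.
5. Ferryman goes to the far shore with the hawk.
6. Ferryman goes back to the near shore alone.
7. Ferryman goes to the far shore with the fly.
8. Ferryman goes back to the near shore alone.
9. Ferryman goes to the far shore with the finch.
10. Ferryman goes back to the near shore alone.
11. Ferryman goes to the far shore with the spider.
12. Ferryman goes back to the near shore alone.
13. Ferryman goes to the far shore with the toad.

Yes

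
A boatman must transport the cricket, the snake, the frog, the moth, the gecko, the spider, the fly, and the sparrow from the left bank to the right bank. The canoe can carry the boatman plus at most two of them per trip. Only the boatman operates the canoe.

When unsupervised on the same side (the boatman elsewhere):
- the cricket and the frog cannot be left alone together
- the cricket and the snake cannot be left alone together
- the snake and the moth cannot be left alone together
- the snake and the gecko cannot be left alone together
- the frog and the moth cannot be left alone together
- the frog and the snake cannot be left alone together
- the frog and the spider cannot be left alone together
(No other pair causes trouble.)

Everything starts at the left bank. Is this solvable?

1. Boatman goes to the right bank with the frog and the snake.  [the left bank: the cricket, the fly, the gecko, the moth, the sparrow, the spider | the right bank: the frog, the snake]
2. Boatman goes back to the left bank with the snake.  [the left bank: the cricket, the fly, the gecko, the moth, the snake, the sparrow, the spider | the right bank: the frog]
3. Boatman goes to the right bank with the gecko and the snake.  [the left bank: the cricket, the fly, the moth, the sparrow, the spider | the right bank: the frog, the gecko, the snake]
4. Boatman goes back to the left bank with the snake.  [the left bank: the cricket, the fly, the moth, the snake, the sparrow, the spider | the right bank: the frog, the gecko]
5. Boatman goes to the right bank with the cricket and the moth.  [the left bank: the fly, the snake, the sparrow, the spider | the right bank: the cricket, the frog, the gecko, the moth]
6. Boatman goes back to the left bank with the frog.  [the left bank: the fly, the frog, the snake, the sparrow, the spider | the right bank: the cricket, the gecko, the moth]
7. Boatman goes to the right bank with the snake and the spider.  [the left bank: the fly, the frog, the sparrow | the right bank: the cricket, the gecko, the moth, the snake, the spider]
8. Boatman goes back to the left bank with the snake.  [the left bank: the fly, the frog, the snake, the sparrow | the right bank: the cricket, the gecko, the moth, the spider]
9. Boatman goes to the right bank with the fly and the snake.  [the left bank: the frog, the sparrow | the right bank: the cricket, the fly, the gecko, the moth, the snake, the spider]
10. Boatman goes back to the left bank with the snake.  [the left bank: the frog, the snake, the sparrow | the right bank: the cricket, the fly, the gecko, the moth, the spider]
11. Boatman goes to the right bank with the snake and the sparrow.  [the left bank: the frog | the right bank: the cricket, the fly, the gecko, the moth, the snake, the sparrow, the spider]
12. Boatman goes back to the left bank with the snake.  [the left bank: the frog, the snake | the right bank: the cricket, the fly, the gecko, the moth, the sparrow, the spider]
13. Boatman goes to the right bank with the frog and the snake.  [the left bank: — | the right bank: the cricket, the fly, the frog, the gecko, the moth, the snake, the sparrow, the spider]

Yes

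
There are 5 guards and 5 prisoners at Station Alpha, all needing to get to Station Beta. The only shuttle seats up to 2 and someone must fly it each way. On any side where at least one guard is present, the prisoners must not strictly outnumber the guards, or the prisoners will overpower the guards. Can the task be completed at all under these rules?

No

Following every safe sequence of crossings from the start, the most of the 10 that can be at Station Beta as the shuttle arrives there on crossings 1, 3, 5, 7 is 2, 3, 4, 5 respectively; the best ever achieved is 5 of 10.
From crossing 9 on, no configuration arises that was not already reachable earlier: only 13 distinct safe configurations (who is on which side, and where the shuttle is) can ever be reached, none of them has everyone across, and every continuation just revisits them. They are: 0 guards + 0 prisoners across (shuttle back at the start); 0 guards + 1 prisoner across (shuttle there); 0 guards + 1 prisoner across (shuttle back at the start); 0 guards + 2 prisoners across (shuttle there); 0 guards + 2 prisoners across (shuttle back at the start); 0 guards + 3 prisoners across (shuttle there); 0 guards + 3 prisoners across (shuttle back at the start); 0 guards + 4 prisoners across (shuttle there); 0 guards + 4 prisoners across (shuttle back at the start); 0 guards + 5 prisoners across (shuttle there); 1 guard + 1 prisoner across (shuttle there); 1 guard + 1 prisoner across (shuttle back at the start); 2 guards + 2 prisoners across (shuttle there). So no valid plan exists.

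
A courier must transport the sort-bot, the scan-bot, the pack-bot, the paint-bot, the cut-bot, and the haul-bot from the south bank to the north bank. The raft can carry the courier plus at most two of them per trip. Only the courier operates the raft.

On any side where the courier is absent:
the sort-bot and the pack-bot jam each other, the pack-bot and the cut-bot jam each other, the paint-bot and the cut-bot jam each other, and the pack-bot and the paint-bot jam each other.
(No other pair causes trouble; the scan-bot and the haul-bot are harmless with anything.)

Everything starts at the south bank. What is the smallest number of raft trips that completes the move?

Counting alone: the courier can take at most 2 across per trip to the north bank, so moving all 6 needs at least 3 loaded trips out, with a return between consecutive ones — at least 5 crossings.
The safety rule pushes this higher. Following every safe sequence of crossings, the most of the 6 that can be at the north bank as the raft arrives there on crossings 5, 7 is 4, 5 respectively — never all 6.
So no plan with fewer than 9 crossings exists, and this one achieves 9:
1. Courier goes to the north bank with the pack-bot and the paint-bot.  [the south bank: the cut-bot, the haul-bot, the scan-bot, the sort-bot | the north bank: the pack-bot, the paint-bot]
2. Courier goes back to the south bank with the pack-bot.  [the south bank: the cut-bot, the haul-bot, the pack-bot, the scan-bot, the sort-bot | the north bank: the paint-bot]
3. Courier goes to the north bank with the pack-bot and the sort-bot.  [the south bank: the cut-bot, the haul-bot, the scan-bot | the north bank: the pack-bot, the paint-bot, the sort-bot]
4. Courier goes back to the south bank with the pack-bot.  [the south bank: the cut-bot, the haul-bot, the pack-bot, the scan-bot | the north bank: the paint-bot, the sort-bot]
5. Courier goes to the north bank with the pack-bot and the scan-bot.  [the south bank: the cut-bot, the haul-bot | the north bank: the pack-bot, the paint-bot, the scan-bot, the sort-bot]
6. Courier goes back to the south bank with the pack-bot.  [the south bank: the cut-bot, the haul-bot, the pack-bot | the north bank: the paint-bot, the scan-bot, the sort-bot]
7. Courier goes to the north bank with the haul-bot and the pack-bot.  [the south bank: the cut-bot | the north bank: the haul-bot, the pack-bot, the paint-bot, the scan-bot, the sort-bot]
8. Courier goes back to the south bank with the pack-bot.  [the south bank: the cut-bot, the pack-bot | the north bank: the haul-bot, the paint-bot, the scan-bot, the sort-bot]
9. Courier goes to the north bank with the cut-bot and the pack-bot.  [the south bank: — | the north bank: the cut-bot, the haul-bot, the pack-bot, the paint-bot, the scan-bot, the sort-bot]

9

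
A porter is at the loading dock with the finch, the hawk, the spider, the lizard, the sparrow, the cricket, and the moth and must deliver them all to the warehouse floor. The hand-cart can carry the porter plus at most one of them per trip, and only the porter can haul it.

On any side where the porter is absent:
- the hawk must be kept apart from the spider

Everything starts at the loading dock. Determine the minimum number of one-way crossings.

Counting alone: the porter can take at most 1 across per trip to the warehouse floor, so moving all 7 needs at least 7 loaded trips out, with a return between consecutive ones — at least 13 crossings.
The plan below uses exactly 13 crossings, so it is optimal:
1. Porter goes to the warehouse floor with the hawk.
2. Porter goes back to the loading dock alone.
3. Porter goes to the warehouse floor with the finch.
4. Porter goes back to the loading dock alone.
5. Porter goes to the warehouse floor with the lizard.
6. Porter goes back to the loading dock alone.
7. Porter goes to the warehouse floor with the sparrow.
8. Porter goes back to the loading dock alone.
9. Porter goes to the warehouse floor with the cricket.
10. Porter goes back to the loading dock alone.
11. Porter goes to the warehouse floor with the moth.
12. Porter goes back to the loading dock alone.
13. Porter goes to the warehouse floor with the spider.

13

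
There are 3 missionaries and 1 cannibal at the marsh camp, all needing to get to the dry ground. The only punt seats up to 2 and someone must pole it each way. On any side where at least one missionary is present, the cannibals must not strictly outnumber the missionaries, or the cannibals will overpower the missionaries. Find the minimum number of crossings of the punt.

5

Counting alone: each trip to the dry ground takes at most 2 across and each return brings at least 1 back, so after t trips out (and t−1 returns) at most 2t − (t−1) of the 4 are across; that first reaches 4 at t = 3, so at least 5 crossings are needed.
The plan below uses exactly 5 crossings, so it is optimal:
1. 1 missionary and 1 cannibal → the dry ground.  (the marsh camp: 2M 0C; the dry ground: 1M 1C)
2. 1 cannibal ← the marsh camp.  (the marsh camp: 2M 1C; the dry ground: 1M 0C)
3. 1 missionary and 1 cannibal → the dry ground.  (the marsh camp: 1M 0C; the dry ground: 2M 1C)
4. 1 cannibal ← the marsh camp.  (the marsh camp: 1M 1C; the dry ground: 2M 0C)
5. 1 missionary and 1 cannibal → the dry ground.  (the marsh camp: 0M 0C; the dry ground: 3M 1C)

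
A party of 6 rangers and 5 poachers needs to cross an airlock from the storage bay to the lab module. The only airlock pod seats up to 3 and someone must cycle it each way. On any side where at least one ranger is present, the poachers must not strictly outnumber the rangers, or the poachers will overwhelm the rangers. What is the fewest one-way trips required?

9

Counting alone: each trip to the lab module takes at most 3 across and each return brings at least 1 back, so after t trips out (and t−1 returns) at most 3t − (t−1) of the 11 are across; that first reaches 11 at t = 5, so at least 9 crossings are needed.
The plan below uses exactly 9 crossings, so it is optimal:
1. 3 poachers → the lab module.  (the storage bay: 6R 2P; the lab module: 0R 3P)
2. 1 poacher ← the storage bay.  (the storage bay: 6R 3P; the lab module: 0R 2P)
3. 3 rangers → the lab module.  (the storage bay: 3R 3P; the lab module: 3R 2P)
4. 1 ranger ← the storage bay.  (the storage bay: 4R 3P; the lab module: 2R 2P)
5. 2 rangers and 1 poacher → the lab module.  (the storage bay: 2R 2P; the lab module: 4R 3P)
6. 1 ranger ← the storage bay.  (the storage bay: 3R 2P; the lab module: 3R 3P)
7. 2 rangers and 1 poacher → the lab module.  (the storage bay: 1R 1P; the lab module: 5R 4P)
8. 1 ranger ← the storage bay.  (the storage bay: 2R 1P; the lab module: 4R 4P)
9. 2 rangers and 1 poacher → the lab module.  (the storage bay: 0R 0P; the lab module: 6R 5P)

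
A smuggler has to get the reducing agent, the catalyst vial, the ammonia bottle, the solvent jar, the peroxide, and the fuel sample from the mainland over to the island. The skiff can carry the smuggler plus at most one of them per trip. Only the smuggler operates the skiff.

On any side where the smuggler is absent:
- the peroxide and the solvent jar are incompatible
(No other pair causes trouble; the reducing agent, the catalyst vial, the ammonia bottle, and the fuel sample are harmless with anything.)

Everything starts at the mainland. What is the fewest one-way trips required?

Counting alone: the smuggler can take at most 1 across per trip to the island, so moving all 6 needs at least 6 loaded trips out, with a return between consecutive ones — at least 11 crossings.
The plan below uses exactly 11 crossings, so it is optimal:
1. Smuggler goes to the island with the solvent jar.
2. Smuggler goes back to the mainland alone.
3. Smuggler goes to the island with the reducing agent.
4. Smuggler goes back to the mainland alone.
5. Smuggler goes to the island with the catalyst vial.
6. Smuggler goes back to the mainland alone.
7. Smuggler goes to the island with the ammonia bottle.
8. Smuggler goes back to the mainland alone.
9. Smuggler goes to the island with the fuel sample.
10. Smuggler goes back to the mainland alone.
11. Smuggler goes to the island with the peroxide.

11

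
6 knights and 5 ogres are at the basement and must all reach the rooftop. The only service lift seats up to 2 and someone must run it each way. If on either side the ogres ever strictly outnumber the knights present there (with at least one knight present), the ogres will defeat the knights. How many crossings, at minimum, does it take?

19

Counting alone: each trip to the rooftop takes at most 2 across and each return brings at least 1 back, so after t trips out (and t−1 returns) at most 2t − (t−1) of the 11 are across; that first reaches 11 at t = 10, so at least 19 crossings are needed.
The plan below uses exactly 19 crossings, so it is optimal:
1. 2 ogres → the rooftop.  (the basement: 6K 3O; the rooftop: 0K 2O)
2. 1 ogre ← the basement.  (the basement: 6K 4O; the rooftop: 0K 1O)
3. 2 ogres → the rooftop.  (the basement: 6K 2O; the rooftop: 0K 3O)
4. 1 ogre ← the basement.  (the basement: 6K 3O; the rooftop: 0K 2O)
5. 2 knights → the rooftop.  (the basement: 4K 3O; the rooftop: 2K 2O)
6. 1 ogre ← the basement.  (the basement: 4K 4O; the rooftop: 2K 1O)
7. 1 knight and 1 ogre → the rooftop.  (the basement: 3K 3O; the rooftop: 3K 2O)
8. 1 knight ← the basement.  (the basement: 4K 3O; the rooftop: 2K 2O)
9. 1 knight and 1 ogre → the rooftop.  (the basement: 3K 2O; the rooftop: 3K 3O)
10. 1 ogre ← the basement.  (the basement: 3K 3O; the rooftop: 3K 2O)
11. 1 knight and 1 ogre → the rooftop.  (the basement: 2K 2O; the rooftop: 4K 3O)
12. 1 knight ← the basement.  (the basement: 3K 2O; the rooftop: 3K 3O)
13. 1 knight and 1 ogre → the rooftop.  (the basement: 2K 1O; the rooftop: 4K 4O)
14. 1 ogre ← the basement.  (the basement: 2K 2O; the rooftop: 4K 3O)
15. 1 knight and 1 ogre → the rooftop.  (the basement: 1K 1O; the rooftop: 5K 4O)
16. 1 knight ← the basement.  (the basement: 2K 1O; the rooftop: 4K 4O)
17. 1 knight and 1 ogre → the rooftop.  (the basement: 1K 0O; the rooftop: 5K 5O)
18. 1 ogre ← the basement.  (the basement: 1K 1O; the rooftop: 5K 4O)
19. 1 knight and 1 ogre → the rooftop.  (the basement: 0K 0O; the rooftop: 6K 5O)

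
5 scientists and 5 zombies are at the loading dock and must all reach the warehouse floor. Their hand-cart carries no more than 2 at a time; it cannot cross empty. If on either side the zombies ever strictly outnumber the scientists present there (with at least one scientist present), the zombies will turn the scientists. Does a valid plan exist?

Following every safe sequence of crossings from the start, the most of the 10 that can be at the warehouse floor as the hand-cart arrives there on crossings 1, 3, 5, 7 is 2, 3, 4, 5 respectively; the best ever achieved is 5 of 10.
From crossing 9 on, no configuration arises that was not already reachable earlier: only 13 distinct safe configurations (who is on which side, and where the hand-cart is) can ever be reached, none of them has everyone across, and every continuation just revisits them. They are: 0 scientists + 0 zombies across (hand-cart back at the start); 0 scientists + 1 zombie across (hand-cart there); 0 scientists + 1 zombie across (hand-cart back at the start); 0 scientists + 2 zombies across (hand-cart there); 0 scientists + 2 zombies across (hand-cart back at the start); 0 scientists + 3 zombies across (hand-cart there); 0 scientists + 3 zombies across (hand-cart back at the start); 0 scientists + 4 zombies across (hand-cart there); 0 scientists + 4 zombies across (hand-cart back at the start); 0 scientists + 5 zombies across (hand-cart there); 1 scientist + 1 zombie across (hand-cart there); 1 scientist + 1 zombie across (hand-cart back at the start); 2 scientists + 2 zombies across (hand-cart there). So no valid plan exists.

No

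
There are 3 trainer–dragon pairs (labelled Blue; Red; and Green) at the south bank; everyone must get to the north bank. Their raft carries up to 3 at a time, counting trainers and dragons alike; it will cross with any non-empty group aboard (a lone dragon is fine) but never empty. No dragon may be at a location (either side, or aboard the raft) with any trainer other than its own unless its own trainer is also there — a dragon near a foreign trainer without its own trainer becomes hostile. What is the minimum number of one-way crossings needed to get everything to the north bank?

5

Counting alone: each trip to the north bank takes at most 3 across and each return brings at least 1 back, so after t trips out (and t−1 returns) at most 3t − (t−1) of the 6 are across; that first reaches 6 at t = 3, so at least 5 crossings are needed.
The plan below uses exactly 5 crossings, so it is optimal:
1. dragon Blue and trainer Blue cross → the north bank.
2. trainer Blue crosses ← the south bank.
3. trainer Blue, trainer Green, and trainer Red cross → the north bank.
4. dragon Blue crosses ← the south bank.
5. dragon Blue, dragon Green, and dragon Red cross → the north bank.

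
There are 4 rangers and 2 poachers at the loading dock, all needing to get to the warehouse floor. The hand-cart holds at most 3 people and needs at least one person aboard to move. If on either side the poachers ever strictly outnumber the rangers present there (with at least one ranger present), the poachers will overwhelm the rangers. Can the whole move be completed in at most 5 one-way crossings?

Yes — this plan uses 5 crossings (≤ 5):
1. 2 poachers → the warehouse floor.  (the loading dock: 4R 0P; the warehouse floor: 0R 2P)
2. 1 poacher ← the loading dock.  (the loading dock: 4R 1P; the warehouse floor: 0R 1P)
3. 2 rangers and 1 poacher → the warehouse floor.  (the loading dock: 2R 0P; the warehouse floor: 2R 2P)
4. 1 poacher ← the loading dock.  (the loading dock: 2R 1P; the warehouse floor: 2R 1P)
5. 2 rangers and 1 poacher → the warehouse floor.  (the loading dock: 0R 0P; the warehouse floor: 4R 2P)

Yes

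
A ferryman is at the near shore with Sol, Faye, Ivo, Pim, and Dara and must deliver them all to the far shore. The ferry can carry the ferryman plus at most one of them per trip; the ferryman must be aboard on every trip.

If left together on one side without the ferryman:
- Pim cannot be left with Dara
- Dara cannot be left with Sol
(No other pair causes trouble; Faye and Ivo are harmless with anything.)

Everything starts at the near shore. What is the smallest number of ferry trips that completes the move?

Counting alone: the ferryman can take at most 1 across per trip to the far shore, so moving all 5 needs at least 5 loaded trips out, with a return between consecutive ones — at least 9 crossings.
The safety rule pushes this higher. Following every safe sequence of crossings, the most of the 5 that can be at the far shore as the ferry arrives there on crossing 9 is 4 — never all 5.
So no plan with fewer than 11 crossings exists, and this one achieves 11:
1. Ferryman goes to the far shore with Dara.
2. Ferryman goes back to the near shore alone.
3. Ferryman goes to the far shore with Sol.
4. Ferryman goes back to the near shore with Dara.
5. Ferryman goes to the far shore with Pim.
6. Ferryman goes back to the near shore alone.
7. Ferryman goes to the far shore with Faye.
8. Ferryman goes back to the near shore alone.
9. Ferryman goes to the far shore with Ivo.
10. Ferryman goes back to the near shore alone.
11. Ferryman goes to the far shore with Dara.

11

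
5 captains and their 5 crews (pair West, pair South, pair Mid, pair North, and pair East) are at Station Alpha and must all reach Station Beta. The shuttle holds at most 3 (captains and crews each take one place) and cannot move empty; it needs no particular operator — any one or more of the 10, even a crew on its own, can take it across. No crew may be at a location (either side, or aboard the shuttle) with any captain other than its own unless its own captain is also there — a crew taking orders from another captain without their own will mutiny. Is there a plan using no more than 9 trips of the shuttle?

No

Counting alone: each trip to Station Beta takes at most 3 across and each return brings at least 1 back, so after t trips out (and t−1 returns) at most 3t − (t−1) of the 10 are across; that first reaches 10 at t = 5, so at least 9 crossings are needed.
The safety rule pushes this higher. Following every safe sequence of crossings, the most of the 10 that can be at Station Beta as the shuttle arrives there on crossing 9 is 9 — never all 10.
So the move cannot be finished within 9 crossings. (The shortest complete plan takes 11:)
1. captain West and crew West cross → Station Beta.
2. captain West crosses ← Station Alpha.
3. crew Mid, crew North, and crew South cross → Station Beta.
4. crew West crosses ← Station Alpha.
5. captain Mid, captain North, and captain South cross → Station Beta.
6. captain South and crew South cross ← Station Alpha.
7. captain East, captain South, and captain West cross → Station Beta.
8. crew Mid crosses ← Station Alpha.
9. crew South and crew West cross → Station Beta.
10. crew West crosses ← Station Alpha.
11. crew East, crew Mid, and crew West cross → Station Beta.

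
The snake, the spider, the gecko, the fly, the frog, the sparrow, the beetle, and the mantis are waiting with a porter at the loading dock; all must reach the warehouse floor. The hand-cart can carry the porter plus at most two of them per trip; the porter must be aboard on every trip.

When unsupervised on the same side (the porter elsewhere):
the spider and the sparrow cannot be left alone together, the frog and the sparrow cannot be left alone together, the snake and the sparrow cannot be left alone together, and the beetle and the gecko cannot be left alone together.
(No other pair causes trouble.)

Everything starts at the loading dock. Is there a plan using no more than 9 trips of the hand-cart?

Yes

Yes — this plan uses 9 crossings (≤ 9):
1. Porter goes to the warehouse floor with the gecko and the sparrow.
2. Porter goes back to the loading dock alone.
3. Porter goes to the warehouse floor with the snake.
4. Porter goes back to the loading dock with the sparrow.
5. Porter goes to the warehouse floor with the frog and the spider.
6. Porter goes back to the loading dock alone.
7. Porter goes to the warehouse floor with the fly and the mantis.
8. Porter goes back to the loading dock alone.
9. Porter goes to the warehouse floor with the beetle and the sparrow.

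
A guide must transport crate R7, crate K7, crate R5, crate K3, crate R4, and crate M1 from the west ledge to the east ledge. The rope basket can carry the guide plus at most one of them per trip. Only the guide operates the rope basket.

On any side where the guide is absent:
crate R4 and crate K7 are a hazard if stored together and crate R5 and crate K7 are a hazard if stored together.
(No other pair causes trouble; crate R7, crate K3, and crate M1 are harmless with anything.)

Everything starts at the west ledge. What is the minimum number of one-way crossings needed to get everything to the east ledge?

Counting alone: the guide can take at most 1 across per trip to the east ledge, so moving all 6 needs at least 6 loaded trips out, with a return between consecutive ones — at least 11 crossings.
The safety rule pushes this higher. Following every safe sequence of crossings, the most of the 6 that can be at the east ledge as the rope basket arrives there on crossing 11 is 5 — never all 6.
So no plan with fewer than 13 crossings exists, and this one achieves 13:
1. Guide goes to the east ledge with crate K7.
2. Guide goes back to the west ledge alone.
3. Guide goes to the east ledge with crate R7.
4. Guide goes back to the west ledge alone.
5. Guide goes to the east ledge with crate R5.
6. Guide goes back to the west ledge with crate K7.
7. Guide goes to the east ledge with crate R4.
8. Guide goes back to the west ledge alone.
9. Guide goes to the east ledge with crate K3.
10. Guide goes back to the west ledge alone.
11. Guide goes to the east ledge with crate M1.
12. Guide goes back to the west ledge alone.
13. Guide goes to the east ledge with crate K7.

13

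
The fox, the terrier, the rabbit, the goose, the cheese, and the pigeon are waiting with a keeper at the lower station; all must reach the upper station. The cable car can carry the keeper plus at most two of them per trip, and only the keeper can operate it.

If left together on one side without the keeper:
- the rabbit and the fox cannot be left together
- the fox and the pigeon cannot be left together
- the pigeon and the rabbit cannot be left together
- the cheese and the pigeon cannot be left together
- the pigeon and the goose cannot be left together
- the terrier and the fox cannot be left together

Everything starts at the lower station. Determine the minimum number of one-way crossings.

Counting alone: the keeper can take at most 2 across per trip to the upper station, so moving all 6 needs at least 3 loaded trips out, with a return between consecutive ones — at least 5 crossings.
The safety rule pushes this higher. Following every safe sequence of crossings, the most of the 6 that can be at the upper station as the cable car arrives there on crossings 5, 7 is 4, 5 respectively — never all 6.
So no plan with fewer than 9 crossings exists, and this one achieves 9:
1. Keeper goes to the upper station with the fox and the pigeon.
2. Keeper goes back to the lower station with the fox.
3. Keeper goes to the upper station with the fox and the terrier.
4. Keeper goes back to the lower station with the fox.
5. Keeper goes to the upper station with the goose and the rabbit.
6. Keeper goes back to the lower station with the pigeon.
7. Keeper goes to the upper station with the cheese and the fox.
8. Keeper goes back to the lower station with the fox.
9. Keeper goes to the upper station with the fox and the pigeon.

9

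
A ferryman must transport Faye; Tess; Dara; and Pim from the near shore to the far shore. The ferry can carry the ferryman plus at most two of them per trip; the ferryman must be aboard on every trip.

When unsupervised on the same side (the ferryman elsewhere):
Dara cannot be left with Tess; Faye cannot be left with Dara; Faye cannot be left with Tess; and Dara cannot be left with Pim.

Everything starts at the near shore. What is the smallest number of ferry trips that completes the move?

5

Counting alone: the ferryman can take at most 2 across per trip to the far shore, so moving all 4 needs at least 2 loaded trips out, with a return between consecutive ones — at least 3 crossings.
The safety rule pushes this higher. Following every safe sequence of crossings, the most of the 4 that can be at the far shore as the ferry arrives there on crossing 3 is 3 — never all 4.
So no plan with fewer than 5 crossings exists, and this one achieves 5:
1. Ferryman goes to the far shore with Dara and Faye.  [the near shore: Pim, Tess | the far shore: Dara, Faye]
2. Ferryman goes back to the near shore with Faye.  [the near shore: Faye, Pim, Tess | the far shore: Dara]
3. Ferryman goes to the far shore with Faye and Pim.  [the near shore: Tess | the far shore: Dara, Faye, Pim]
4. Ferryman goes back to the near shore with Dara.  [the near shore: Dara, Tess | the far shore: Faye, Pim]
5. Ferryman goes to the far shore with Dara and Tess.  [the near shore: — | the far shore: Dara, Faye, Pim, Tess]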